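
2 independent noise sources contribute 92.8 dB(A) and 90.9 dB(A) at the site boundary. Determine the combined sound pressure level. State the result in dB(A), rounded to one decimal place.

95.0 dB(A)

Incoherent sources combine by intensity addition: L_total = 10·log₁₀(Σ 10^(L_i/10)).
Σ 10^(L/10) = 10^(92.8/10) + 10^(90.9/10) = 3.136e+09.
L_total = 10·log₁₀(3.136e+09) = 94.96 dB(A).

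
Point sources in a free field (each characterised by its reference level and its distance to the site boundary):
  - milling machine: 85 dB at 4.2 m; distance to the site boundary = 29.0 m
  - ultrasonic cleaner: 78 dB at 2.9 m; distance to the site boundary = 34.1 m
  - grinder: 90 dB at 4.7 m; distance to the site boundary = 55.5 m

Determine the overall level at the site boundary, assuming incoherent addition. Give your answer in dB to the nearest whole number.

Apply inverse-square spreading to bring every level to the receiver, then sum 10^(L/10).
milling machine: 85 − 20·log₁₀(29.0/4.2) = 85 − 16.78 = 68.22 dB.
ultrasonic cleaner: 78 − 20·log₁₀(34.1/2.9) = 78 − 21.41 = 56.59 dB.
grinder: 90 − 20·log₁₀(55.5/4.7) = 90 − 21.44 = 68.56 dB.
Σ 10^(L/10) = 1.426e+07 → L_total = 10·log₁₀(1.426e+07) = 71.54 dB.

72 dB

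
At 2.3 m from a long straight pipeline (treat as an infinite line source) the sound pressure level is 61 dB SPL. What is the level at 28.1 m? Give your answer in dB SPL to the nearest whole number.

50 dB SPL

Line-source attenuation: ΔL = 10·log₁₀(r₂/r₁) = 10·log₁₀(28.1/2.3) = 10.870 dB.
L₂ = 61 − 10·log₁₀(28.1/2.3) = 61 − 10.870 = 50.13 dB SPL.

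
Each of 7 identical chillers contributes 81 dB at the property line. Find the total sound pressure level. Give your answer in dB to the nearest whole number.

With 7 equal, uncorrelated contributions the intensity is 7× that of one unit, giving a rise of 10·log₁₀ 7.
L_total = 81 + 10·log₁₀(7) = 81 + 8.451 = 89.45 dB.

89 dB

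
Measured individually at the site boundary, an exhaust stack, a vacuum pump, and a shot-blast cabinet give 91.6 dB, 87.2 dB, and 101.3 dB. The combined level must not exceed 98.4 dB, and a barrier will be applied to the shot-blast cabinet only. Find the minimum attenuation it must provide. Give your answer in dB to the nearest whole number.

Fixed contribution from the other sources: Σ 10^(L/10) = 10^(91.6/10) + 10^(87.2/10) = 1.970e+09 (92.95 dB).
The limit corresponds to 10^(98.4/10) = 6.918e+09; subtracting the fixed part leaves 4.948e+09 for the shot-blast cabinet, i.e. 96.94 dB.
So the shot-blast cabinet must be reduced from 101.3 to 96.94 dB: IL = 4.36 dB.

4 dB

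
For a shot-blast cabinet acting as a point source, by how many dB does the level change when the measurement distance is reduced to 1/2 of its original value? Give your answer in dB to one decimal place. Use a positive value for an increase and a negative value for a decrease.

A point source loses 6 dB per doubling of distance; generally ΔL = −20·log₁₀(r₂/r₁).
ΔL = −20·log₁₀(0.5) = +6.02 dB.

+6.0 dB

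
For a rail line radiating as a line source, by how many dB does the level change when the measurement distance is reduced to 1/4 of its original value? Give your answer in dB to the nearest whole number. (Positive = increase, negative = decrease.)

A line source loses 3 dB per doubling of distance; generally ΔL = −10·log₁₀(r₂/r₁).
ΔL = −10·log₁₀(0.25) = +6.02 dB.

+6 dB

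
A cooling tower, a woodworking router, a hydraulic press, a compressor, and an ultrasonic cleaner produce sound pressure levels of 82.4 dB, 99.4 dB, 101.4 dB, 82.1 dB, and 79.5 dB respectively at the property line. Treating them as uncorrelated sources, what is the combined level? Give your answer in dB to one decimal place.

Incoherent sources combine by intensity addition: L_total = 10·log₁₀(Σ 10^(L_i/10)).
Σ 10^(L/10) = 10^(82.4/10) + 10^(99.4/10) + 10^(101.4/10) + 10^(82.1/10) + 10^(79.5/10) = 2.294e+10.
L_total = 10·log₁₀(2.294e+10) = 103.61 dB.

103.6 dB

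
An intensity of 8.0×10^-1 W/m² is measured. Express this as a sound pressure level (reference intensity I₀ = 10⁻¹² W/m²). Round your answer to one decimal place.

119.0 dB

L = 10·log₁₀(I/I₀) = 10·log₁₀(8.0×10^-1/10⁻¹²) = 10·log₁₀(8.0×10^11).
L = 10·(0.9031 + 11) = 119.03 dB.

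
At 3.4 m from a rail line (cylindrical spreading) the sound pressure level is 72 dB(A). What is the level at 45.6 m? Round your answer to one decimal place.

60.7 dB(A)

Line-source attenuation: ΔL = 10·log₁₀(r₂/r₁) = 10·log₁₀(45.6/3.4) = 11.275 dB.
L₂ = 72 − 10·log₁₀(45.6/3.4) = 72 − 11.275 = 60.73 dB(A).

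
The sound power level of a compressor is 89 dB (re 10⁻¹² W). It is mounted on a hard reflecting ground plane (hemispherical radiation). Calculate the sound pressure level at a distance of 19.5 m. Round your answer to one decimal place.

L_p = L_w − 10·log₁₀(2π·r²) with r = 19.5 m.
2π·r² = 2389 m², 10·log₁₀ of that is 33.782 dB.
L_p = 89 − 33.782 = 55.22 dB.

55.2 dB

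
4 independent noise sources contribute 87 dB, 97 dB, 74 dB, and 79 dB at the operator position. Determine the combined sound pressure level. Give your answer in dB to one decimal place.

97.5 dB

For uncorrelated sources the intensities add, so convert each level to linear form, sum, and take 10·log₁₀ of the total.
Σ 10^(L/10) = 10^(87/10) + 10^(97/10) + 10^(74/10) + 10^(79/10) = 5.618e+09.
L_total = 10·log₁₀(5.618e+09) = 97.50 dB.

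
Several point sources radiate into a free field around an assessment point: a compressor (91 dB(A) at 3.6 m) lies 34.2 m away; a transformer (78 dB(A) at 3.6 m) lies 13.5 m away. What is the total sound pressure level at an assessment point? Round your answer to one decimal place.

Propagate each source to the receiver with L = L_ref − 20·log₁₀(r/r_ref), then add intensities.
compressor: 91 − 20·log₁₀(34.2/3.6) = 91 − 19.55 = 71.45 dB(A).
transformer: 78 − 20·log₁₀(13.5/3.6) = 78 − 11.48 = 66.52 dB(A).
Σ 10^(L/10) = 1.844e+07 → L_total = 10·log₁₀(1.844e+07) = 72.66 dB(A).

72.7 dB(A)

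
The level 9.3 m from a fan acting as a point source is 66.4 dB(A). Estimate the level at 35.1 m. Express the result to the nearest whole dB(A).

55 dB(A)

For a point source, L₂ = L₁ − 20·log₁₀(r₂/r₁).
L₂ = 66.4 − 20·log₁₀(35.1/9.3) = 66.4 − 11.536 = 54.86 dB(A).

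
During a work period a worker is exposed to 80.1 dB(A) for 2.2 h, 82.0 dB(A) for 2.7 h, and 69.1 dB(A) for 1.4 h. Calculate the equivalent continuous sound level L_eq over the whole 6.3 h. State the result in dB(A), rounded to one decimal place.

L_eq = 10·log₁₀[(1/T)·Σ tᵢ·10^(Lᵢ/10)] with T = 6.3 h.
Σ tᵢ·10^(Lᵢ/10) = 2.2·10^(80.1/10) + 2.7·10^(82.0/10) + 1.4·10^(69.1/10) = 6.644e+08.
L_eq = 10·log₁₀(6.644e+08/6.3) = 80.23 dB(A).

80.2 dB(A)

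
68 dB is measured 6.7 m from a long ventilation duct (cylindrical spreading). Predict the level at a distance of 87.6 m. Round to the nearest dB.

For a line source, L₂ = L₁ − 10·log₁₀(r₂/r₁).
L₂ = 68 − 10·log₁₀(87.6/6.7) = 68 − 11.164 = 56.84 dB.

57 dB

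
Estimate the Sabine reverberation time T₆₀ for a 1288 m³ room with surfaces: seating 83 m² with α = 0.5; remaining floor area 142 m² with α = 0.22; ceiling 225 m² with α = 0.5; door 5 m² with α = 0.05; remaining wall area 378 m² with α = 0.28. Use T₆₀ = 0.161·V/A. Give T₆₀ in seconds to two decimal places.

0.71 s

A = Σ Sᵢαᵢ = 83·0.5 + 142·0.22 + 225·0.5 + 5·0.05 + 378·0.28 = 291.33 m².
T₆₀ = 0.161·V/A = 0.161·1288/291.33 = 0.712 s.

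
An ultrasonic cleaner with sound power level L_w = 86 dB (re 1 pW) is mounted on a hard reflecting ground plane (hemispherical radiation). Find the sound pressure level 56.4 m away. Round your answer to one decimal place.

L_p = L_w − 10·log₁₀(2π·r²) with r = 56.4 m.
2π·r² = 1.999e+04 m², 10·log₁₀ of that is 43.007 dB.
L_p = 86 − 43.007 = 42.99 dB.

43.0 dB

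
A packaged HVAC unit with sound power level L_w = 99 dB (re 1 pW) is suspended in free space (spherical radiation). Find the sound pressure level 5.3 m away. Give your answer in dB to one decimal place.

The power spreads over a sphere of area 4π·r², so L_p = L_w − 10·log₁₀(4π·r²).
4π·r² = 353 m², 10·log₁₀ of that is 25.478 dB.
L_p = 99 − 25.478 = 73.52 dB.

73.5 dB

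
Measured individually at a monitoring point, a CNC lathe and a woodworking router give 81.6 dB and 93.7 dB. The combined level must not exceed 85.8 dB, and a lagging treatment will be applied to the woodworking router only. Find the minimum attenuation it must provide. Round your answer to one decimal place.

Fixed contribution from the other source: Σ 10^(L/10) = 10^(81.6/10) = 1.445e+08 (81.60 dB).
To meet 85.8 dB overall, the treated woodworking router may contribute at most 10^(85.8/10) − 1.445e+08 = 2.356e+08, i.e. 83.72 dB.
So the woodworking router must be reduced from 93.7 to 83.72 dB: IL = 9.98 dB.

10.0 dB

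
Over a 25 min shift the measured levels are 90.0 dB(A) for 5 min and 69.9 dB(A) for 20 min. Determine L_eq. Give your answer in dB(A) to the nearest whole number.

83 dB(A)

The energy average is taken in the linear domain: L_eq = 10·log₁₀[(Σ tᵢ·10^(Lᵢ/10))/T], T = 25 min.
Σ tᵢ·10^(Lᵢ/10) = 5·10^(90.0/10) + 20·10^(69.9/10) = 5.195e+09.
L_eq = 10·log₁₀(5.195e+09/25) = 83.18 dB(A).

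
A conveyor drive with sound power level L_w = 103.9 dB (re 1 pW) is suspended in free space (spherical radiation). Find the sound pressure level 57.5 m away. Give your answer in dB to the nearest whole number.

58 dB

L_p = L_w − 10·log₁₀(4π·r²) with r = 57.5 m.
4π·r² = 4.155e+04 m², 10·log₁₀ of that is 46.185 dB.
L_p = 103.9 − 46.185 = 57.71 dB.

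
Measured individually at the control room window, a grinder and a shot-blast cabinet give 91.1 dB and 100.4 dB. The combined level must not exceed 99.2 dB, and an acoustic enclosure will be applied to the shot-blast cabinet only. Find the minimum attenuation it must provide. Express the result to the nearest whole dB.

Fixed contribution from the other source: Σ 10^(L/10) = 10^(91.1/10) = 1.288e+09 (91.10 dB).
To meet 99.2 dB overall, the treated shot-blast cabinet may contribute at most 10^(99.2/10) − 1.288e+09 = 7.029e+09, i.e. 98.47 dB.
Required insertion loss = 100.4 − 98.47 = 1.93 dB.

2 dB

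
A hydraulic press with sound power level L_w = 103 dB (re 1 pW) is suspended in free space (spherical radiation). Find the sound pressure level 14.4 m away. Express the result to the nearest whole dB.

69 dB

Free-field spherical radiation: L_p = L_w − 10·log₁₀(4π·r²), r = 14.4 m.
4π·r² = 2606 m², 10·log₁₀ of that is 34.159 dB.
L_p = 103 − 34.159 = 68.84 dB.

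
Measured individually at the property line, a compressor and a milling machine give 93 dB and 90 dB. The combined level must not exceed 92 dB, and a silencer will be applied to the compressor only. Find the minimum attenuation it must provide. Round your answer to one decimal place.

Everything except the compressor sums to 10^(90/10) = 1.000e+09 in linear terms, 90.00 dB.
To meet 92 dB overall, the treated compressor may contribute at most 10^(92/10) − 1.000e+09 = 5.849e+08, i.e. 87.67 dB.
Required insertion loss = 93 − 87.67 = 5.33 dB.

5.3 dB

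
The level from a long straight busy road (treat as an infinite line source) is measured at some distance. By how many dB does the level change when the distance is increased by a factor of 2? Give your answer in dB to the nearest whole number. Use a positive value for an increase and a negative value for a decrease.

A line source loses 3 dB per doubling of distance; generally ΔL = −10·log₁₀(r₂/r₁).
ΔL = −10·log₁₀(2) = -3.01 dB.

-3 dB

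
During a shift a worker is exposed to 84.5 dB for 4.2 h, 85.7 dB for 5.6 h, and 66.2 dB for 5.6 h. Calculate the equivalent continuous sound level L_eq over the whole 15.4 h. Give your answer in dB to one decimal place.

Weight each interval's intensity by its duration and average over T = 15.4 h:
Σ tᵢ·10^(Lᵢ/10) = 4.2·10^(84.5/10) + 5.6·10^(85.7/10) + 5.6·10^(66.2/10) = 3.288e+09.
L_eq = 10·log₁₀(3.288e+09/15.4) = 83.29 dB.

83.3 dB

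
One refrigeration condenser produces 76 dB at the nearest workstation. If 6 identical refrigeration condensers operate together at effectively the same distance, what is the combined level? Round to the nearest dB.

84 dB

L_total = L₁ + 10·log₁₀ N for N identical incoherent sources.
L_total = 76 + 10·log₁₀(6) = 76 + 7.782 = 83.78 dB.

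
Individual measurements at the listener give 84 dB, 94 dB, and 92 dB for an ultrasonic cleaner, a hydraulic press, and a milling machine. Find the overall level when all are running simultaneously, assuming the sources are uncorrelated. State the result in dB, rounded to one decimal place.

For uncorrelated sources the intensities add, so convert each level to linear form, sum, and take 10·log₁₀ of the total.
Σ 10^(L/10) = 10^(84/10) + 10^(94/10) + 10^(92/10) = 4.348e+09.
L_total = 10·log₁₀(4.348e+09) = 96.38 dB.

96.4 dB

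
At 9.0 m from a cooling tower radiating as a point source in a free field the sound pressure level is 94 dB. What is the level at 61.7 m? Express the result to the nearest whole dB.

Point-source attenuation: ΔL = 20·log₁₀(r₂/r₁) = 20·log₁₀(61.7/9.0) = 16.721 dB.
L₂ = 94 − 20·log₁₀(61.7/9.0) = 94 − 16.721 = 77.28 dB.

77 dB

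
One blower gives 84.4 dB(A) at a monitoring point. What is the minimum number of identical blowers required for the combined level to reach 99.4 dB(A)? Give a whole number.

32

Need L₁ + 10·log₁₀ N ≥ 99.4, i.e. log₁₀ N ≥ 1.50.
N ≥ 10^(15.0/10) = 31.623, so N = 32.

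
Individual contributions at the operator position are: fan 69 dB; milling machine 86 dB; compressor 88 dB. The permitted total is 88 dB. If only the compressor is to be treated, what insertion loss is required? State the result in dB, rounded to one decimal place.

4.5 dB

The untreated sources together contribute 10^(69/10) + 10^(86/10) = 4.061e+08, i.e. 86.09 dB.
The limit corresponds to 10^(88/10) = 6.310e+08; subtracting the fixed part leaves 2.249e+08 for the compressor, i.e. 83.52 dB.
Required insertion loss = 88 − 83.52 = 4.48 dB.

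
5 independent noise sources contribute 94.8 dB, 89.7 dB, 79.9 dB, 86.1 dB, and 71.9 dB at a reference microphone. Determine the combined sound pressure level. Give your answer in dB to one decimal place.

96.5 dB

For uncorrelated sources the intensities add, so convert each level to linear form, sum, and take 10·log₁₀ of the total.
Σ 10^(L/10) = 10^(94.8/10) + 10^(89.7/10) + 10^(79.9/10) + 10^(86.1/10) + 10^(71.9/10) = 4.474e+09.
L_total = 10·log₁₀(4.474e+09) = 96.51 dB.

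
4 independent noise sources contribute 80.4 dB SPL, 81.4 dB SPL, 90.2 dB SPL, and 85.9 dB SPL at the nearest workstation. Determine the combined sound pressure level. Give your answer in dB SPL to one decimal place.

For uncorrelated sources the intensities add, so convert each level to linear form, sum, and take 10·log₁₀ of the total.
Σ 10^(L/10) = 10^(80.4/10) + 10^(81.4/10) + 10^(90.2/10) + 10^(85.9/10) = 1.684e+09.
L_total = 10·log₁₀(1.684e+09) = 92.26 dB SPL.

92.3 dB SPL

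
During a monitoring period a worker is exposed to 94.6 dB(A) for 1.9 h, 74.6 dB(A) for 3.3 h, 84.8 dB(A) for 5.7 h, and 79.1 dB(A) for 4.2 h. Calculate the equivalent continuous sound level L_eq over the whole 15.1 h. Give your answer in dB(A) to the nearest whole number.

87 dB(A)

L_eq = 10·log₁₀[(1/T)·Σ tᵢ·10^(Lᵢ/10)] with T = 15.1 h.
Σ tᵢ·10^(Lᵢ/10) = 1.9·10^(94.6/10) + 3.3·10^(74.6/10) + 5.7·10^(84.8/10) + 4.2·10^(79.1/10) = 7.638e+09.
L_eq = 10·log₁₀(7.638e+09/15.1) = 87.04 dB(A).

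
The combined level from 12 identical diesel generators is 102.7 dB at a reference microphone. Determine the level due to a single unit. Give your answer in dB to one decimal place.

12 equal contributions raise the level by 10·log₁₀ 12 = 10.792 dB, so each unit alone gives 102.7 − 10.792.

91.9 dB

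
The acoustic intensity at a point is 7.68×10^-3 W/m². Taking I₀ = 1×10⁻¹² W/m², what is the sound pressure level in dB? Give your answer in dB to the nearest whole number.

99 dB

I/I₀ = 7.68×10^-3/10⁻¹² = 7.68×10^9, and L = 10·log₁₀(I/I₀).
L = 10·(0.8854 + 9) = 98.85 dB.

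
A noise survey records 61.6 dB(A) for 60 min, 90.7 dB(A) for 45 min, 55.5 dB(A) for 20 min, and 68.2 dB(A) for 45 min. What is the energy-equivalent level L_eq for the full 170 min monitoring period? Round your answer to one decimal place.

The energy average is taken in the linear domain: L_eq = 10·log₁₀[(Σ tᵢ·10^(Lᵢ/10))/T], T = 170 min.
Σ tᵢ·10^(Lᵢ/10) = 60·10^(61.6/10) + 45·10^(90.7/10) + 20·10^(55.5/10) + 45·10^(68.2/10) = 5.326e+10.
L_eq = 10·log₁₀(5.326e+10/170) = 84.96 dB(A).

85.0 dB(A)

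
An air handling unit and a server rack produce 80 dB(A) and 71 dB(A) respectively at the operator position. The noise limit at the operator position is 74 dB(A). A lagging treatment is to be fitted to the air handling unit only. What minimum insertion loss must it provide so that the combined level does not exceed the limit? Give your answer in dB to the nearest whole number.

Fixed contribution from the other source: Σ 10^(L/10) = 10^(71/10) = 1.259e+07 (71.00 dB(A)).
To meet 74 dB(A) overall, the treated air handling unit may contribute at most 10^(74/10) − 1.259e+07 = 1.253e+07, i.e. 70.98 dB(A).
So the air handling unit must be reduced from 80 to 70.98 dB(A): IL = 9.02 dB.

9 dB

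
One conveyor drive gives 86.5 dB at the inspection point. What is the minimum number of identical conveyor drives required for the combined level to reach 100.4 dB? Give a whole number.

25

N identical sources give L₁ + 10·log₁₀ N, so require 10·log₁₀ N ≥ 100.4 − 86.5 = 13.9 dB.
N ≥ 10^(13.9/10) = 24.547, so N = 25.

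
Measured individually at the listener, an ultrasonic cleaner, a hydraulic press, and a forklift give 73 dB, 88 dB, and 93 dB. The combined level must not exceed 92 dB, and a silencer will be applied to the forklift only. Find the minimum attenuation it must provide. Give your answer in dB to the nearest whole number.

3 dB

The untreated sources together contribute 10^(73/10) + 10^(88/10) = 6.509e+08, i.e. 88.14 dB.
The limit corresponds to 10^(92/10) = 1.585e+09; subtracting the fixed part leaves 9.340e+08 for the forklift, i.e. 89.70 dB.
Required insertion loss = 93 − 89.70 = 3.30 dB.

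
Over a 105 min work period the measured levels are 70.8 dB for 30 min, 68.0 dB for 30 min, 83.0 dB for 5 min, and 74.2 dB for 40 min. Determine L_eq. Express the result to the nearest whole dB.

Weight each interval's intensity by its duration and average over T = 105 min:
Σ tᵢ·10^(Lᵢ/10) = 30·10^(70.8/10) + 30·10^(68.0/10) + 5·10^(83.0/10) + 40·10^(74.2/10) = 2.600e+09.
L_eq = 10·log₁₀(2.600e+09/105) = 73.94 dB.

74 dB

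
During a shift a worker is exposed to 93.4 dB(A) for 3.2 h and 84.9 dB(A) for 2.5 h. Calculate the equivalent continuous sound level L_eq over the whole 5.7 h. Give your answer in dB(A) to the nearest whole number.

The energy average is taken in the linear domain: L_eq = 10·log₁₀[(Σ tᵢ·10^(Lᵢ/10))/T], T = 5.7 h.
Σ tᵢ·10^(Lᵢ/10) = 3.2·10^(93.4/10) + 2.5·10^(84.9/10) = 7.773e+09.
L_eq = 10·log₁₀(7.773e+09/5.7) = 91.35 dB(A).

91 dB(A)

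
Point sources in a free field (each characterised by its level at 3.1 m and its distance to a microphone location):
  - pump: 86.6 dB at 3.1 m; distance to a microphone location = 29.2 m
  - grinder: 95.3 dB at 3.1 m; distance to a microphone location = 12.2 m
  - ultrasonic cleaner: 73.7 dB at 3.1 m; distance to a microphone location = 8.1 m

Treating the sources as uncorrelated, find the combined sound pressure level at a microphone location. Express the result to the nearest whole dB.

First find each source's level at the receiver (point-source: −20·log₁₀(r/r_ref)), then combine on an intensity basis.
pump: 86.6 − 20·log₁₀(29.2/3.1) = 86.6 − 19.48 = 67.12 dB.
grinder: 95.3 − 20·log₁₀(12.2/3.1) = 95.3 − 11.90 = 83.40 dB.
ultrasonic cleaner: 73.7 − 20·log₁₀(8.1/3.1) = 73.7 − 8.34 = 65.36 dB.
Σ 10^(L/10) = 2.274e+08 → L_total = 10·log₁₀(2.274e+08) = 83.57 dB.

84 dB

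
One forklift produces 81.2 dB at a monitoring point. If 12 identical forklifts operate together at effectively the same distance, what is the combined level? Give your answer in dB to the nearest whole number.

92 dB

N identical incoherent sources raise the level by 10·log₁₀ N.
L_total = 81.2 + 10·log₁₀(12) = 81.2 + 10.792 = 91.99 dB.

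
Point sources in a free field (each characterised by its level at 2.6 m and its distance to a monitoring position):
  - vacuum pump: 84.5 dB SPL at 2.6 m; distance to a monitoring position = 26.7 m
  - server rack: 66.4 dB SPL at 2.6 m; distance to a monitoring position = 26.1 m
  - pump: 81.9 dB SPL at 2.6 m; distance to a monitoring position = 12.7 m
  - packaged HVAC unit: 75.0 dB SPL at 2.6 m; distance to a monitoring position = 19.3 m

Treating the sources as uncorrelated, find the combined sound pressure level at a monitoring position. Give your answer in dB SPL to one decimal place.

First find each source's level at the receiver (point-source: −20·log₁₀(r/r_ref)), then combine on an intensity basis.
vacuum pump: 84.5 − 20·log₁₀(26.7/2.6) = 84.5 − 20.23 = 64.27 dB SPL.
server rack: 66.4 − 20·log₁₀(26.1/2.6) = 66.4 − 20.03 = 46.37 dB SPL.
pump: 81.9 − 20·log₁₀(12.7/2.6) = 81.9 − 13.78 = 68.12 dB SPL.
packaged HVAC unit: 75.0 − 20·log₁₀(19.3/2.6) = 75.0 − 17.41 = 57.59 dB SPL.
Σ 10^(L/10) = 9.781e+06 → L_total = 10·log₁₀(9.781e+06) = 69.90 dB SPL.

69.9 dB SPL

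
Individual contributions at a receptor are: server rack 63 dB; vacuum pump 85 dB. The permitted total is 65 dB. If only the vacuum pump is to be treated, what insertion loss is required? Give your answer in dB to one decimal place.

24.3 dB

Fixed contribution from the other source: Σ 10^(L/10) = 10^(63/10) = 1.995e+06 (63.00 dB).
The limit corresponds to 10^(65/10) = 3.162e+06; subtracting the fixed part leaves 1.167e+06 for the vacuum pump, i.e. 60.67 dB.
So the vacuum pump must be reduced from 85 to 60.67 dB: IL = 24.33 dB.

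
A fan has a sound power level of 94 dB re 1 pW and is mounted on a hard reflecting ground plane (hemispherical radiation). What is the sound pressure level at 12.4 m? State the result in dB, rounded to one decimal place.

L_p = L_w − 10·log₁₀(2π·r²) with r = 12.4 m.
2π·r² = 966.1 m², 10·log₁₀ of that is 29.850 dB.
L_p = 94 − 29.850 = 64.15 dB.

64.1 dB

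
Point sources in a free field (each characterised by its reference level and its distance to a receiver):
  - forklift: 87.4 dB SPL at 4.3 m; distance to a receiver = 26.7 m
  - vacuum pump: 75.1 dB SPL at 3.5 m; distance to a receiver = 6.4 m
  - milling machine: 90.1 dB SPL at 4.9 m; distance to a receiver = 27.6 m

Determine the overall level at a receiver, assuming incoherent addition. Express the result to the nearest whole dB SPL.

Apply inverse-square spreading to bring every level to the receiver, then sum 10^(L/10).
forklift: 87.4 − 20·log₁₀(26.7/4.3) = 87.4 − 15.86 = 71.54 dB SPL.
vacuum pump: 75.1 − 20·log₁₀(6.4/3.5) = 75.1 − 5.24 = 69.86 dB SPL.
milling machine: 90.1 − 20·log₁₀(27.6/4.9) = 90.1 − 15.01 = 75.09 dB SPL.
Σ 10^(L/10) = 5.618e+07 → L_total = 10·log₁₀(5.618e+07) = 77.50 dB SPL.

77 dB SPL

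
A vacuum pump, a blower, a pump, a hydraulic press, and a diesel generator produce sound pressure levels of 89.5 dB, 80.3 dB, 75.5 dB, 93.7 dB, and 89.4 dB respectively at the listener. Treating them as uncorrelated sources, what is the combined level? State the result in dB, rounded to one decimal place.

Incoherent sources combine by intensity addition: L_total = 10·log₁₀(Σ 10^(L_i/10)).
Σ 10^(L/10) = 10^(89.5/10) + 10^(80.3/10) + 10^(75.5/10) + 10^(93.7/10) + 10^(89.4/10) = 4.249e+09.
L_total = 10·log₁₀(4.249e+09) = 96.28 dB.

96.3 dB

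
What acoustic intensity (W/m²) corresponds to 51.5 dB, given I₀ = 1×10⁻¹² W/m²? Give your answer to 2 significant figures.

1.4e-07 W/m²

I/I₀ = 10^(51.5/10) = 1.413e+05, so I = 1.413e+05 × 10⁻¹² W/m².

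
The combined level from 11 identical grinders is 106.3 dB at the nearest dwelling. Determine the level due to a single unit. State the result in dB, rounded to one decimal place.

For N identical incoherent sources L_total = L₁ + 10·log₁₀ N, so L₁ = 106.3 − 10·log₁₀(11) = 106.3 − 10.414.

95.9 dB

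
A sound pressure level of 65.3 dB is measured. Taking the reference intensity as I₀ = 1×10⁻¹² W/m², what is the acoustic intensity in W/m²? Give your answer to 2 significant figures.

I = I₀·10^(L/10) = 10⁻¹² × 10^(65.3/10) = 10^(-5.470).

3.4e-06 W/m²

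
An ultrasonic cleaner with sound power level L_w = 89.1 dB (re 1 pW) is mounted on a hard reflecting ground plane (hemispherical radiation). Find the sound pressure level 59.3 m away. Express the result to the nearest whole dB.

46 dB

The power spreads over a hemisphere of area 2π·r², so L_p = L_w − 10·log₁₀(2π·r²).
2π·r² = 2.209e+04 m², 10·log₁₀ of that is 43.443 dB.
L_p = 89.1 − 43.443 = 45.66 dB.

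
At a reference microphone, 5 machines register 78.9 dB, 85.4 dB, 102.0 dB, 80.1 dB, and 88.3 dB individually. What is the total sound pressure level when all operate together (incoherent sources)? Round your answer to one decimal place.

102.3 dB

For uncorrelated sources the intensities add, so convert each level to linear form, sum, and take 10·log₁₀ of the total.
Σ 10^(L/10) = 10^(78.9/10) + 10^(85.4/10) + 10^(102.0/10) + 10^(80.1/10) + 10^(88.3/10) = 1.705e+10.
L_total = 10·log₁₀(1.705e+10) = 102.32 dB.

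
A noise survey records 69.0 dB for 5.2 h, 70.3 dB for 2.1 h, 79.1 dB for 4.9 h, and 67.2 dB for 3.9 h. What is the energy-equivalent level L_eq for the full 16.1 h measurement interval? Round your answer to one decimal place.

L_eq = 10·log₁₀[(1/T)·Σ tᵢ·10^(Lᵢ/10)] with T = 16.1 h.
Σ tᵢ·10^(Lᵢ/10) = 5.2·10^(69.0/10) + 2.1·10^(70.3/10) + 4.9·10^(79.1/10) + 3.9·10^(67.2/10) = 4.826e+08.
L_eq = 10·log₁₀(4.826e+08/16.1) = 74.77 dB.

74.8 dB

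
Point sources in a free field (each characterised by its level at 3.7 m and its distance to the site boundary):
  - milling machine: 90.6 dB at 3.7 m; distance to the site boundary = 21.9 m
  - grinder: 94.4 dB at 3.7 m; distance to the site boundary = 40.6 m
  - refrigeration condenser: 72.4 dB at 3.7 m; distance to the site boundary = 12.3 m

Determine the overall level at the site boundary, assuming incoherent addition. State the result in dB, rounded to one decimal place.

Propagate each source to the receiver with L = L_ref − 20·log₁₀(r/r_ref), then add intensities.
milling machine: 90.6 − 20·log₁₀(21.9/3.7) = 90.6 − 15.44 = 75.16 dB.
grinder: 94.4 − 20·log₁₀(40.6/3.7) = 94.4 − 20.81 = 73.59 dB.
refrigeration condenser: 72.4 − 20·log₁₀(12.3/3.7) = 72.4 − 10.43 = 61.97 dB.
Σ 10^(L/10) = 5.722e+07 → L_total = 10·log₁₀(5.722e+07) = 77.58 dB.

77.6 dB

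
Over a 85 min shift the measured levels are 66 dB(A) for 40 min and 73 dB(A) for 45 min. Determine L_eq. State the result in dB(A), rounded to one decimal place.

70.9 dB(A)

Weight each interval's intensity by its duration and average over T = 85 min:
Σ tᵢ·10^(Lᵢ/10) = 40·10^(66/10) + 45·10^(73/10) = 1.057e+09.
L_eq = 10·log₁₀(1.057e+09/85) = 70.95 dB(A).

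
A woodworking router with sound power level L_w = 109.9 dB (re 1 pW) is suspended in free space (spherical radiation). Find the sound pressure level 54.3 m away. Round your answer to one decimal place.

64.2 dB

The power spreads over a sphere of area 4π·r², so L_p = L_w − 10·log₁₀(4π·r²).
4π·r² = 3.705e+04 m², 10·log₁₀ of that is 45.688 dB.
L_p = 109.9 − 45.688 = 64.21 dB.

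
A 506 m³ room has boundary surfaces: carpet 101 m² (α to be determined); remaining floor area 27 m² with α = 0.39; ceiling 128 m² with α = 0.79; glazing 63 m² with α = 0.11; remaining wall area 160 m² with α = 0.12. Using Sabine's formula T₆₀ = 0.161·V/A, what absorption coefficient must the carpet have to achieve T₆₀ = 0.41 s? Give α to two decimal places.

A = 0.161·V/T₆₀ = 0.161·506/0.41 = 198.70 m² sabins.
Absorption from the other surfaces = 27·0.39 + 128·0.79 + 63·0.11 + 160·0.12 = 137.78 m², so the carpet must supply 60.92 m² over 101 m².
α = 60.92/101 = 0.603.

0.60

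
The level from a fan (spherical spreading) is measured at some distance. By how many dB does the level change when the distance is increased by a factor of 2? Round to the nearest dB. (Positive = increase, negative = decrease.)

A point source loses 6 dB per doubling of distance; generally ΔL = −20·log₁₀(r₂/r₁).
ΔL = −20·log₁₀(2) = -6.02 dB.

-6 dB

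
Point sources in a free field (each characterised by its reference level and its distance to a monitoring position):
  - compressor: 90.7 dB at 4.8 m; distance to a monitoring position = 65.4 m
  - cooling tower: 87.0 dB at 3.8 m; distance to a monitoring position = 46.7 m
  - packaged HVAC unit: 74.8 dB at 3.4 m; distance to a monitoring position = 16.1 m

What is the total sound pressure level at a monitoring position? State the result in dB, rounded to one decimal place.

First find each source's level at the receiver (point-source: −20·log₁₀(r/r_ref)), then combine on an intensity basis.
compressor: 90.7 − 20·log₁₀(65.4/4.8) = 90.7 − 22.69 = 68.01 dB.
cooling tower: 87.0 − 20·log₁₀(46.7/3.8) = 87.0 − 21.79 = 65.21 dB.
packaged HVAC unit: 74.8 − 20·log₁₀(16.1/3.4) = 74.8 − 13.51 = 61.29 dB.
Σ 10^(L/10) = 1.099e+07 → L_total = 10·log₁₀(1.099e+07) = 70.41 dB.

70.4 dB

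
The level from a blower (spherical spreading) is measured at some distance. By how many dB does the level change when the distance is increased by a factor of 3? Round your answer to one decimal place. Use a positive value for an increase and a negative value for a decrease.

-9.5 dB

A point source loses 6 dB per doubling of distance; generally ΔL = −20·log₁₀(r₂/r₁).
ΔL = −20·log₁₀(3) = -9.54 dB.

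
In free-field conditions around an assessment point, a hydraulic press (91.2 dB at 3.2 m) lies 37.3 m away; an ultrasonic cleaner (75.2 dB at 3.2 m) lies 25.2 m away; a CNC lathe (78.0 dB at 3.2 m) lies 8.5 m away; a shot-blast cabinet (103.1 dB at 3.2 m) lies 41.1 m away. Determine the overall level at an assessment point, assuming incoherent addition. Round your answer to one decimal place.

Propagate each source to the receiver with L = L_ref − 20·log₁₀(r/r_ref), then add intensities.
hydraulic press: 91.2 − 20·log₁₀(37.3/3.2) = 91.2 − 21.33 = 69.87 dB.
ultrasonic cleaner: 75.2 − 20·log₁₀(25.2/3.2) = 75.2 − 17.93 = 57.27 dB.
CNC lathe: 78.0 − 20·log₁₀(8.5/3.2) = 78.0 − 8.49 = 69.51 dB.
shot-blast cabinet: 103.1 − 20·log₁₀(41.1/3.2) = 103.1 − 22.17 = 80.93 dB.
Σ 10^(L/10) = 1.429e+08 → L_total = 10·log₁₀(1.429e+08) = 81.55 dB.

81.6 dB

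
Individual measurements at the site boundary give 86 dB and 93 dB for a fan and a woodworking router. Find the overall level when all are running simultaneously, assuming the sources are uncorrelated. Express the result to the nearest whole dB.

For uncorrelated sources the intensities add, so convert each level to linear form, sum, and take 10·log₁₀ of the total.
Σ 10^(L/10) = 10^(86/10) + 10^(93/10) = 2.393e+09.
L_total = 10·log₁₀(2.393e+09) = 93.79 dB.

94 dB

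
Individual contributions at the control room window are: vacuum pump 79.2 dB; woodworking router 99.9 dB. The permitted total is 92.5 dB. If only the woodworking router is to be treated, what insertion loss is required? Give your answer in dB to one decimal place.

7.6 dB

Everything except the woodworking router sums to 10^(79.2/10) = 8.318e+07 in linear terms, 79.20 dB.
To meet 92.5 dB overall, the treated woodworking router may contribute at most 10^(92.5/10) − 8.318e+07 = 1.695e+09, i.e. 92.29 dB.
Required insertion loss = 99.9 − 92.29 = 7.61 dB.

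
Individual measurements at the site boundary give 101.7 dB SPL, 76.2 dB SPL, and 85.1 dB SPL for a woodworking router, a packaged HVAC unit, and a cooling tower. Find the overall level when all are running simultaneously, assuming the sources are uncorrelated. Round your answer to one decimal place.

For uncorrelated sources the intensities add, so convert each level to linear form, sum, and take 10·log₁₀ of the total.
Σ 10^(L/10) = 10^(101.7/10) + 10^(76.2/10) + 10^(85.1/10) = 1.516e+10.
L_total = 10·log₁₀(1.516e+10) = 101.81 dB SPL.

101.8 dB SPL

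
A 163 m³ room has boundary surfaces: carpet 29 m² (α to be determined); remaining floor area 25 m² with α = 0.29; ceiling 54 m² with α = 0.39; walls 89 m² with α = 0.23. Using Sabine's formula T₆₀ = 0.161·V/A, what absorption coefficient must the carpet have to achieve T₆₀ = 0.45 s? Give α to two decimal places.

A = 0.161·V/T₆₀ = 0.161·163/0.45 = 58.32 m² sabins.
Absorption from the other surfaces = 25·0.29 + 54·0.39 + 89·0.23 = 48.78 m², so the carpet must supply 9.54 m² over 29 m².
α = 9.54/29 = 0.329.

0.33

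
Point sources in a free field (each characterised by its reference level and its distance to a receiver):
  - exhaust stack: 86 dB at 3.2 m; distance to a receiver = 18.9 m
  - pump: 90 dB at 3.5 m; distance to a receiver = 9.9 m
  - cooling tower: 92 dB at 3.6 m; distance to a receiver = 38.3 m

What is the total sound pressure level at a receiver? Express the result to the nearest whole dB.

Apply inverse-square spreading to bring every level to the receiver, then sum 10^(L/10).
exhaust stack: 86 − 20·log₁₀(18.9/3.2) = 86 − 15.43 = 70.57 dB.
pump: 90 − 20·log₁₀(9.9/3.5) = 90 − 9.03 = 80.97 dB.
cooling tower: 92 − 20·log₁₀(38.3/3.6) = 92 − 20.54 = 71.46 dB.
Σ 10^(L/10) = 1.504e+08 → L_total = 10·log₁₀(1.504e+08) = 81.77 dB.

82 dB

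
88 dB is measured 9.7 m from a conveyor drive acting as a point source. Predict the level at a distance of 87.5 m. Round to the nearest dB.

Point-source attenuation: ΔL = 20·log₁₀(r₂/r₁) = 20·log₁₀(87.5/9.7) = 19.105 dB.
L₂ = 88 − 20·log₁₀(87.5/9.7) = 88 − 19.105 = 68.90 dB.

69 dB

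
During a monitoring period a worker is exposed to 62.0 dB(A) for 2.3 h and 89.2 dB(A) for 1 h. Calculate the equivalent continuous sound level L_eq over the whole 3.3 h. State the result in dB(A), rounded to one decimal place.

84.0 dB(A)

The energy average is taken in the linear domain: L_eq = 10·log₁₀[(Σ tᵢ·10^(Lᵢ/10))/T], T = 3.3 h.
Σ tᵢ·10^(Lᵢ/10) = 2.3·10^(62.0/10) + 1·10^(89.2/10) = 8.354e+08.
L_eq = 10·log₁₀(8.354e+08/3.3) = 84.03 dB(A).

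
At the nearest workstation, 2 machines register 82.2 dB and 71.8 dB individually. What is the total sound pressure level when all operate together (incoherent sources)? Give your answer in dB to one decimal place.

For uncorrelated sources the intensities add, so convert each level to linear form, sum, and take 10·log₁₀ of the total.
Σ 10^(L/10) = 10^(82.2/10) + 10^(71.8/10) = 1.811e+08.
L_total = 10·log₁₀(1.811e+08) = 82.58 dB.

82.6 dB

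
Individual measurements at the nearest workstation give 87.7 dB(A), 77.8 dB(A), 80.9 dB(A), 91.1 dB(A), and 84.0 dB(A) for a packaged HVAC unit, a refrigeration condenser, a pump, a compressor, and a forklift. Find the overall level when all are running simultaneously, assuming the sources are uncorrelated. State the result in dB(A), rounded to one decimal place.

93.6 dB(A)

Incoherent sources combine by intensity addition: L_total = 10·log₁₀(Σ 10^(L_i/10)).
Σ 10^(L/10) = 10^(87.7/10) + 10^(77.8/10) + 10^(80.9/10) + 10^(91.1/10) + 10^(84.0/10) = 2.312e+09.
L_total = 10·log₁₀(2.312e+09) = 93.64 dB(A).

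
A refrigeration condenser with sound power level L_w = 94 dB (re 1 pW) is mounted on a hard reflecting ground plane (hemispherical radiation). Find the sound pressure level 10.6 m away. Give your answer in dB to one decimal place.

65.5 dB

The power spreads over a hemisphere of area 2π·r², so L_p = L_w − 10·log₁₀(2π·r²).
2π·r² = 706 m², 10·log₁₀ of that is 28.488 dB.
L_p = 94 − 28.488 = 65.51 dB.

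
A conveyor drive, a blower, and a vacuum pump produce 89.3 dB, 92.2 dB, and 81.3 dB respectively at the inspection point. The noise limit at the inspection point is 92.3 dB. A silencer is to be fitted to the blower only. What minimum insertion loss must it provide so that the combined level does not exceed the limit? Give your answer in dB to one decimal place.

The untreated sources together contribute 10^(89.3/10) + 10^(81.3/10) = 9.860e+08, i.e. 89.94 dB.
To meet 92.3 dB overall, the treated blower may contribute at most 10^(92.3/10) − 9.860e+08 = 7.122e+08, i.e. 88.53 dB.
So the blower must be reduced from 92.2 to 88.53 dB: IL = 3.67 dB.

3.7 dB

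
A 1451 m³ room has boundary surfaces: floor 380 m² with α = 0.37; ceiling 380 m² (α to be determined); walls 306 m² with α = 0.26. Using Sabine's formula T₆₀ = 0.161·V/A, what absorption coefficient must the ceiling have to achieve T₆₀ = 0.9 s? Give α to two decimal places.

0.10

A = 0.161·V/T₆₀ = 0.161·1451/0.9 = 259.57 m² sabins.
Absorption from the other surfaces = 380·0.37 + 306·0.26 = 220.16 m², so the ceiling must supply 39.41 m² over 380 m².
α = 39.41/380 = 0.104.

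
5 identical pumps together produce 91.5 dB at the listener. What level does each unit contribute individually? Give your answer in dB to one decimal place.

84.5 dB

For N identical incoherent sources L_total = L₁ + 10·log₁₀ N, so L₁ = 91.5 − 10·log₁₀(5) = 91.5 − 6.990.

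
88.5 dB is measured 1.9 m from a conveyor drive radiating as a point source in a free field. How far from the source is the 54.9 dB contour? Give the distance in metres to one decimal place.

90.9 m

Point-source spreading drops the level by 20·log₁₀(r₂/r₁); inverting, r₂/r₁ = 10^(ΔL/20).
r₂ = 1.9·10^((88.5−54.9)/20) = 1.9·10^(33.6/20) = 90.94 m.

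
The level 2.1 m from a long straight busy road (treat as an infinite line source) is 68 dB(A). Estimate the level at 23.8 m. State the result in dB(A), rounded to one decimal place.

57.5 dB(A)

For a line source, L₂ = L₁ − 10·log₁₀(r₂/r₁).
L₂ = 68 − 10·log₁₀(23.8/2.1) = 68 − 10.544 = 57.46 dB(A).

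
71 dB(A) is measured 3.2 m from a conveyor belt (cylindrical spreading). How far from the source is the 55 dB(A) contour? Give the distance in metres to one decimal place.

Line-source spreading drops the level by 10·log₁₀(r₂/r₁); inverting, r₂/r₁ = 10^(ΔL/10).
r₂ = 3.2·10^((71−55)/10) = 3.2·10^(16.0/10) = 127.39 m.

127.4 m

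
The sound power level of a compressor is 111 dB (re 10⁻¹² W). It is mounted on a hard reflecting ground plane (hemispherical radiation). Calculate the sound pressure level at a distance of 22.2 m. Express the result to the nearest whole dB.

L_p = L_w − 10·log₁₀(2π·r²) with r = 22.2 m.
2π·r² = 3097 m², 10·log₁₀ of that is 34.909 dB.
L_p = 111 − 34.909 = 76.09 dB.

76 dB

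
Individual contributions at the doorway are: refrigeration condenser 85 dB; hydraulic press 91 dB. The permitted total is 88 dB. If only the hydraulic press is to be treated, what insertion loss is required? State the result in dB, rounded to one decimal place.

The untreated sources together contribute 10^(85/10) = 3.162e+08, i.e. 85.00 dB.
The limit corresponds to 10^(88/10) = 6.310e+08; subtracting the fixed part leaves 3.147e+08 for the hydraulic press, i.e. 84.98 dB.
So the hydraulic press must be reduced from 91 to 84.98 dB: IL = 6.02 dB.

6.0 dB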